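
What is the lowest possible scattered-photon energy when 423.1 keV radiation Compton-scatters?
159.3014 keV (at θ = 180°)

The scattered photon has minimum energy when its wavelength is maximum, i.e., when the Compton shift Δλ = λ_C(1 − cos θ) is maximum. This occurs at θ = 180° (backscattering), giving Δλ_max = 2λ_C = 4.8526 pm.

Initial wavelength: λ₀ = hc/E₀ = 2.9304 pm
Maximum final wavelength: λ'_max = λ₀ + 2λ_C = 2.9304 + 4.8526 = 7.7830 pm
Minimum final energy: E'_min = hc/λ'_max = 159.3014 keV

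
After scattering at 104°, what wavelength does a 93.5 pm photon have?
96.5133 pm

Using the Compton scattering formula:
λ' = λ + Δλ = λ + λ_C(1 - cos θ)

Given:
- Initial wavelength λ = 93.5 pm
- Scattering angle θ = 104°
- Compton wavelength λ_C ≈ 2.4263 pm

Calculate the shift:
Δλ = 2.4263 × (1 - cos(104°))
Δλ = 2.4263 × 1.2419
Δλ = 3.0133 pm

Final wavelength:
λ' = 93.5 + 3.0133 = 96.5133 pm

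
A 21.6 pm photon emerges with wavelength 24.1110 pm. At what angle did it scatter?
92.00°

First find the wavelength shift:
Δλ = λ' - λ = 24.1110 - 21.6 = 2.5110 pm

Using Δλ = λ_C(1 - cos θ), with λ_C = h/(m_e·c) ≈ 2.42631024 pm:
cos θ = 1 - Δλ/λ_C
cos θ = 1 - 2.5110/2.42631024
cos θ = -0.034905

θ = arccos(-0.034905)
θ = 92.00°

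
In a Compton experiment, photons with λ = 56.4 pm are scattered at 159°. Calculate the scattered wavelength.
61.0915 pm

Using the Compton scattering formula:
λ' = λ + Δλ = λ + λ_C(1 - cos θ)

Given:
- Initial wavelength λ = 56.4 pm
- Scattering angle θ = 159°
- Compton wavelength λ_C ≈ 2.4263 pm

Calculate the shift:
Δλ = 2.4263 × (1 - cos(159°))
Δλ = 2.4263 × 1.9336
Δλ = 4.6915 pm

Final wavelength:
λ' = 56.4 + 4.6915 = 61.0915 pm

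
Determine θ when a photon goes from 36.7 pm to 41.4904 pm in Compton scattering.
167.00°

First find the wavelength shift:
Δλ = λ' - λ = 41.4904 - 36.7 = 4.7904 pm

Using Δλ = λ_C(1 - cos θ), with λ_C = h/(m_e·c) ≈ 2.42631024 pm:
cos θ = 1 - Δλ/λ_C
cos θ = 1 - 4.7904/2.42631024
cos θ = -0.974356

θ = arccos(-0.974356)
θ = 167.00°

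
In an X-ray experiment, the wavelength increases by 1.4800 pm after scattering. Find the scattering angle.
67.04°

From the Compton formula Δλ = λ_C(1 - cos θ), we can solve for θ:

cos θ = 1 - Δλ/λ_C

Given:
- Δλ = 1.4800 pm
- λ_C = h/(m_e·c) ≈ 2.42631024 pm

cos θ = 1 - 1.4800/2.42631024
cos θ = 1 - 0.609980
cos θ = 0.390020

θ = arccos(0.390020)
θ = 67.04°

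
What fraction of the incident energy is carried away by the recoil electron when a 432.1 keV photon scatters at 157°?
0.6189 (or 61.89%)

Calculate initial and final photon energies:

Initial: E₀ = 432.1 keV → λ₀ = 2.8693 pm
Compton shift: Δλ = 4.6597 pm
Final wavelength: λ' = 7.5291 pm
Final energy: E' = 164.6737 keV

Fractional energy loss:
(E₀ - E')/E₀ = (432.1000 - 164.6737)/432.1000
= 267.4263/432.1000
= 0.6189
= 61.89%

(Intermediate values are shown rounded; full precision is carried through to the final answer.)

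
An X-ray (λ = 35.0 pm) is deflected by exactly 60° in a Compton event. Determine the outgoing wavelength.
36.2132 pm

Using the Compton formula: λ' = λ + λ_C(1 − cos θ)

For θ = 60°, cos θ = 1/2 (exact) = 0.5000, so:
1 − cos 60° = 1 − (1/2) = 0.5000

Δλ = λ_C × 0.5000 = 2.4263 × 0.5000 = 1.2132 pm

λ' = 35.0 + 1.2132 = 36.2132 pm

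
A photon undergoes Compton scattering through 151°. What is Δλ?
4.5484 pm

Using the Compton scattering formula:
Δλ = λ_C(1 - cos θ)

where λ_C = h/(m_e·c) ≈ 2.4263 pm is the Compton wavelength of an electron.

For θ = 151°:
cos(151°) = -0.8746
1 - cos(151°) = 1.8746

Δλ = 2.4263 × 1.8746
Δλ = 4.5484 pm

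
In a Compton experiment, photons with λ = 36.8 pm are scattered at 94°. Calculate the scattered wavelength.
39.3956 pm

Using the Compton scattering formula:
λ' = λ + Δλ = λ + λ_C(1 - cos θ)

Given:
- Initial wavelength λ = 36.8 pm
- Scattering angle θ = 94°
- Compton wavelength λ_C ≈ 2.4263 pm

Calculate the shift:
Δλ = 2.4263 × (1 - cos(94°))
Δλ = 2.4263 × 1.0698
Δλ = 2.5956 pm

Final wavelength:
λ' = 36.8 + 2.5956 = 39.3956 pm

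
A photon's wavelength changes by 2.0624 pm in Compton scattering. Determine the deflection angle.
81.37°

From the Compton formula Δλ = λ_C(1 - cos θ), we can solve for θ:

cos θ = 1 - Δλ/λ_C

Given:
- Δλ = 2.0624 pm
- λ_C = h/(m_e·c) ≈ 2.42631024 pm

cos θ = 1 - 2.0624/2.42631024
cos θ = 1 - 0.850015
cos θ = 0.149985

θ = arccos(0.149985)
θ = 81.37°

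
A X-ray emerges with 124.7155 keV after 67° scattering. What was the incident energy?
146.5000 keV

Convert final energy to wavelength (hc ≈ 1239.842 keV·pm):
λ' = hc/E' = 1239.842 / 124.7155 = 9.9414 pm

Calculate the Compton shift:
Δλ = λ_C(1 - cos(67°))
Δλ = 2.4263 × (1 - cos(67°))
Δλ = 1.4783 pm

Initial wavelength:
λ = λ' - Δλ = 9.9414 - 1.4783 = 8.4631 pm

Initial energy:
E = hc/λ = 1239.842 / 8.4631 = 146.5000 keV

(Intermediate values are shown rounded; full precision is carried through to the final answer.)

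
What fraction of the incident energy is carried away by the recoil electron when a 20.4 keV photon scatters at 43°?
0.0106 (or 1.06%)

Calculate initial and final photon energies:

Initial: E₀ = 20.4 keV → λ₀ = 60.7766 pm
Compton shift: Δλ = 0.6518 pm
Final wavelength: λ' = 61.4284 pm
Final energy: E' = 20.1835 keV

Fractional energy loss:
(E₀ - E')/E₀ = (20.4000 - 20.1835)/20.4000
= 0.2165/20.4000
= 0.0106
= 1.06%

(Intermediate values are shown rounded; full precision is carried through to the final answer.)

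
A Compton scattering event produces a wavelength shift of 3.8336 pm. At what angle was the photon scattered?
125.45°

From the Compton formula Δλ = λ_C(1 - cos θ), we can solve for θ:

cos θ = 1 - Δλ/λ_C

Given:
- Δλ = 3.8336 pm
- λ_C = h/(m_e·c) ≈ 2.42631024 pm

cos θ = 1 - 3.8336/2.42631024
cos θ = 1 - 1.580012
cos θ = -0.580012

θ = arccos(-0.580012)
θ = 125.45°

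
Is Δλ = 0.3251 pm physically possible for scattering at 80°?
No, inconsistent

Calculate the expected shift for θ = 80°:

Δλ_expected = λ_C(1 - cos(80°))
Δλ_expected = 2.4263 × (1 - cos(80°))
Δλ_expected = 2.4263 × 0.8264
Δλ_expected = 2.0050 pm

Given shift: 0.3251 pm
Expected shift: 2.0050 pm
Difference: 1.6799 pm

The values do not match. The given shift corresponds to θ ≈ 30.0°, not 80°.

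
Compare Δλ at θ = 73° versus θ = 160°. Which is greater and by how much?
160° produces the larger shift by a factor of 2.741

Calculate both shifts using Δλ = λ_C(1 - cos θ):

For θ₁ = 73°:
Δλ₁ = 2.4263 × (1 - cos(73°))
Δλ₁ = 2.4263 × 0.7076
Δλ₁ = 1.7169 pm

For θ₂ = 160°:
Δλ₂ = 2.4263 × (1 - cos(160°))
Δλ₂ = 2.4263 × 1.9397
Δλ₂ = 4.7063 pm

The 160° angle produces the larger shift.
Ratio: 4.7063/1.7169 = 2.741

(Intermediate values are shown rounded; full precision is carried through to the final answer.)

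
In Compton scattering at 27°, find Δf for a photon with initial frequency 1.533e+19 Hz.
2.045e+17 Hz (decrease)

Convert frequency to wavelength (c = 299792458 m/s):
λ₀ = c/f₀ = 299792458/1.533e+19 = 1.9555933e-11 m = 19.5559 pm

Calculate Compton shift:
Δλ = λ_C(1 - cos(27°)) = 0.2645 pm

Final wavelength:
λ' = λ₀ + Δλ = 19.5559 + 0.2645 = 19.8204 pm

Final frequency:
f' = c/λ' = 299792458/1.9820385e-11 = 1.5125461e+19 Hz

Frequency shift (decrease):
Δf = f₀ - f' = 1.533e+19 - 1.5125461e+19 = 2.045e+17 Hz

(Intermediate values are shown rounded; full precision is carried through to the final answer.)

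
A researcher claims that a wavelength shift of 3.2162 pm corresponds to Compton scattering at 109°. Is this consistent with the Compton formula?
Yes, consistent

Calculate the expected shift for θ = 109°:

Δλ_expected = λ_C(1 - cos(109°))
Δλ_expected = 2.4263 × (1 - cos(109°))
Δλ_expected = 2.4263 × 1.3256
Δλ_expected = 3.2162 pm

Given shift: 3.2162 pm
Expected shift: 3.2162 pm
Difference: 0.0000 pm

The values match. This is consistent with Compton scattering at the stated angle.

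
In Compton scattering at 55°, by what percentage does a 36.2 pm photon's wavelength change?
2.8581%

Calculate the Compton shift:
Δλ = λ_C(1 - cos(55°))
Δλ = 2.4263 × (1 - cos(55°))
Δλ = 2.4263 × 0.4264
Δλ = 1.0346 pm

Percentage change:
(Δλ/λ₀) × 100 = (1.0346/36.2) × 100
= 2.8581%

(Intermediate values are shown rounded; full precision is carried through to the final answer.)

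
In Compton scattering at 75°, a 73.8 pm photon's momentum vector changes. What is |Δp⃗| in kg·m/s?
1.0803e-23 kg·m/s

Photon momentum magnitude is p = h/λ.

Initial momentum:
p₀ = h/λ = 6.6261e-34/7.3800e-11 = 8.9784e-24 kg·m/s

After scattering:
λ' = λ + Δλ = 73.8 + 1.7983 = 75.5983 pm
p' = h/λ' = 6.6261e-34/7.5598e-11 = 8.7648e-24 kg·m/s

Momentum is a vector; the scattered photon's direction makes angle θ = 75° with the incident direction. The magnitude of the vector change Δp⃗ = p⃗₀ − p⃗' is found from the law of cosines:
|Δp⃗|² = p₀² + p'² − 2p₀p'cos θ
|Δp⃗|² = (8.9784e-24)² + (8.7648e-24)² − 2·8.9784e-24·8.7648e-24·cos(75°)
|Δp⃗| = 1.0803e-23 kg·m/s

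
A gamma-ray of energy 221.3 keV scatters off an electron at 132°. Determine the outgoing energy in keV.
128.4495 keV

First convert energy to wavelength:
λ = hc/E, with hc ≈ 1239.842 keV·pm (i.e. 1239.842 eV·nm)

For E = 221.3 keV = 221300 eV:
λ = 1239.842 keV·pm / 221.3 keV
λ = 5.6025 pm

Calculate the Compton shift:
Δλ = λ_C(1 - cos(132°)) = 2.4263 × 1.6691
Δλ = 4.0498 pm

Final wavelength:
λ' = 5.6025 + 4.0498 = 9.6524 pm

Final energy:
E' = hc/λ' = 1239.842 / 9.6524 = 128.4495 keV

(Intermediate values are shown rounded; full precision is carried through to the final answer.)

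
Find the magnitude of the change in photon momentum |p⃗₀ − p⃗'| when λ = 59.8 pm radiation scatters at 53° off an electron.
9.8107e-24 kg·m/s

Photon momentum magnitude is p = h/λ.

Initial momentum:
p₀ = h/λ = 6.6261e-34/5.9800e-11 = 1.1080e-23 kg·m/s

After scattering:
λ' = λ + Δλ = 59.8 + 0.9661 = 60.7661 pm
p' = h/λ' = 6.6261e-34/6.0766e-11 = 1.0904e-23 kg·m/s

Momentum is a vector; the scattered photon's direction makes angle θ = 53° with the incident direction. The magnitude of the vector change Δp⃗ = p⃗₀ − p⃗' is found from the law of cosines:
|Δp⃗|² = p₀² + p'² − 2p₀p'cos θ
|Δp⃗|² = (1.1080e-23)² + (1.0904e-23)² − 2·1.1080e-23·1.0904e-23·cos(53°)
|Δp⃗| = 9.8107e-24 kg·m/s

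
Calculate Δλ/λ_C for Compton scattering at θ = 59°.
0.4850 λ_C

The Compton shift formula is:
Δλ = λ_C(1 - cos θ)

Dividing both sides by λ_C:
Δλ/λ_C = 1 - cos θ

For θ = 59°:
Δλ/λ_C = 1 - cos(59°)
Δλ/λ_C = 1 - 0.5150
Δλ/λ_C = 0.4850

This means the shift is 0.4850 × λ_C = 1.1767 pm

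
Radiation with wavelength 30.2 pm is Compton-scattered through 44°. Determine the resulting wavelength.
30.8810 pm

Using the Compton scattering formula:
λ' = λ + Δλ = λ + λ_C(1 - cos θ)

Given:
- Initial wavelength λ = 30.2 pm
- Scattering angle θ = 44°
- Compton wavelength λ_C ≈ 2.4263 pm

Calculate the shift:
Δλ = 2.4263 × (1 - cos(44°))
Δλ = 2.4263 × 0.2807
Δλ = 0.6810 pm

Final wavelength:
λ' = 30.2 + 0.6810 = 30.8810 pm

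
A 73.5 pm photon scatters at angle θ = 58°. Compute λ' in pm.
74.6406 pm

Using the Compton scattering formula:
λ' = λ + Δλ = λ + λ_C(1 - cos θ)

Given:
- Initial wavelength λ = 73.5 pm
- Scattering angle θ = 58°
- Compton wavelength λ_C ≈ 2.4263 pm

Calculate the shift:
Δλ = 2.4263 × (1 - cos(58°))
Δλ = 2.4263 × 0.4701
Δλ = 1.1406 pm

Final wavelength:
λ' = 73.5 + 1.1406 = 74.6406 pm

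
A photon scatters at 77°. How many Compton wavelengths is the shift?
0.7750 λ_C

The Compton shift formula is:
Δλ = λ_C(1 - cos θ)

Dividing both sides by λ_C:
Δλ/λ_C = 1 - cos θ

For θ = 77°:
Δλ/λ_C = 1 - cos(77°)
Δλ/λ_C = 1 - 0.2250
Δλ/λ_C = 0.7750

This means the shift is 0.7750 × λ_C = 1.8805 pm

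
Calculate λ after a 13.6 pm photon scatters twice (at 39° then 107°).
17.2764 pm

Apply Compton shift twice:

First scattering at θ₁ = 39°:
Δλ₁ = λ_C(1 - cos(39°))
Δλ₁ = 2.4263 × 0.2229
Δλ₁ = 0.5407 pm

After first scattering:
λ₁ = 13.6 + 0.5407 = 14.1407 pm

Second scattering at θ₂ = 107°:
Δλ₂ = λ_C(1 - cos(107°))
Δλ₂ = 2.4263 × 1.2924
Δλ₂ = 3.1357 pm

Final wavelength:
λ₂ = 14.1407 + 3.1357 = 17.2764 pm

Total shift: Δλ_total = 0.5407 + 3.1357 = 3.6764 pm

(Intermediate values are shown rounded; full precision is carried through to the final answer.)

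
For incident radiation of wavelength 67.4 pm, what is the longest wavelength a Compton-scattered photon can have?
72.2526 pm (at θ = 180°)

The Compton shift is Δλ = λ_C(1 − cos θ).

Since cos θ ranges from −1 to 1, the factor (1 − cos θ) ranges from 0 to 2; the maximum shift occurs at θ = 180° (backscattering):
Δλ_max = 2λ_C = 2 × 2.4263 pm = 4.8526 pm

Maximum scattered wavelength:
λ'_max = λ₀ + Δλ_max = 67.4 + 4.8526 = 72.2526 pm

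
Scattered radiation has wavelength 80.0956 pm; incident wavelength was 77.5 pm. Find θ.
94.00°

First find the wavelength shift:
Δλ = λ' - λ = 80.0956 - 77.5 = 2.5956 pm

Using Δλ = λ_C(1 - cos θ), with λ_C = h/(m_e·c) ≈ 2.42631024 pm:
cos θ = 1 - Δλ/λ_C
cos θ = 1 - 2.5956/2.42631024
cos θ = -0.069773

θ = arccos(-0.069773)
θ = 94.00°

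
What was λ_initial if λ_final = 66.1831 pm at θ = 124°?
62.4000 pm

From λ' = λ + Δλ, we have λ = λ' - Δλ

First calculate the Compton shift:
Δλ = λ_C(1 - cos θ)
Δλ = 2.4263 × (1 - cos(124°))
Δλ = 2.4263 × 1.5592
Δλ = 3.7831 pm

Initial wavelength:
λ = λ' - Δλ
λ = 66.1831 - 3.7831
λ = 62.4000 pm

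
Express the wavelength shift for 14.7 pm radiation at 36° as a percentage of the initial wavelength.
3.1523%

Calculate the Compton shift:
Δλ = λ_C(1 - cos(36°))
Δλ = 2.4263 × (1 - cos(36°))
Δλ = 2.4263 × 0.1910
Δλ = 0.4634 pm

Percentage change:
(Δλ/λ₀) × 100 = (0.4634/14.7) × 100
= 3.1523%

(Intermediate values are shown rounded; full precision is carried through to the final answer.)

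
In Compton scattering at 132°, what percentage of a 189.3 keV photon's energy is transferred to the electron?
0.3821 (or 38.21%)

Calculate initial and final photon energies:

Initial: E₀ = 189.3 keV → λ₀ = 6.5496 pm
Compton shift: Δλ = 4.0498 pm
Final wavelength: λ' = 10.5994 pm
Final energy: E' = 116.9724 keV

Fractional energy loss:
(E₀ - E')/E₀ = (189.3000 - 116.9724)/189.3000
= 72.3276/189.3000
= 0.3821
= 38.21%

(Intermediate values are shown rounded; full precision is carried through to the final answer.)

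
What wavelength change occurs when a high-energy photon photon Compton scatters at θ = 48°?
0.8028 pm

Using the Compton scattering formula:
Δλ = λ_C(1 - cos θ)

where λ_C = h/(m_e·c) ≈ 2.4263 pm is the Compton wavelength of an electron.

For θ = 48°:
cos(48°) = 0.6691
1 - cos(48°) = 0.3309

Δλ = 2.4263 × 0.3309
Δλ = 0.8028 pm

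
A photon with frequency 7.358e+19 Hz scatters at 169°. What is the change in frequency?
3.983e+19 Hz (decrease)

Convert frequency to wavelength (c = 299792458 m/s):
λ₀ = c/f₀ = 299792458/7.358e+19 = 4.0743743e-12 m = 4.0744 pm

Calculate Compton shift:
Δλ = λ_C(1 - cos(169°)) = 4.8080 pm

Final wavelength:
λ' = λ₀ + Δλ = 4.0744 + 4.8080 = 8.8824 pm

Final frequency:
f' = c/λ' = 299792458/8.8824166e-12 = 3.3751227e+19 Hz

Frequency shift (decrease):
Δf = f₀ - f' = 7.358e+19 - 3.3751227e+19 = 3.983e+19 Hz

(Intermediate values are shown rounded; full precision is carried through to the final answer.)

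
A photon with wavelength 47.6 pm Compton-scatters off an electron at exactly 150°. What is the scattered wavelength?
52.1276 pm

Using the Compton formula: λ' = λ + λ_C(1 − cos θ)

For θ = 150°, cos θ = -√3/2 (exact) ≈ -0.8660, so:
1 − cos 150° = 1 − (-√3/2) ≈ 1.8660

Δλ = λ_C × 1.8660 = 2.4263 × 1.8660 = 4.5276 pm

λ' = 47.6 + 4.5276 = 52.1276 pm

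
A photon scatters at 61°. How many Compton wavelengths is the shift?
0.5152 λ_C

The Compton shift formula is:
Δλ = λ_C(1 - cos θ)

Dividing both sides by λ_C:
Δλ/λ_C = 1 - cos θ

For θ = 61°:
Δλ/λ_C = 1 - cos(61°)
Δλ/λ_C = 1 - 0.4848
Δλ/λ_C = 0.5152

This means the shift is 0.5152 × λ_C = 1.2500 pm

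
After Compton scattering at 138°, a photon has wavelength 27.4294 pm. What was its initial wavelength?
23.2000 pm

From λ' = λ + Δλ, we have λ = λ' - Δλ

First calculate the Compton shift:
Δλ = λ_C(1 - cos θ)
Δλ = 2.4263 × (1 - cos(138°))
Δλ = 2.4263 × 1.7431
Δλ = 4.2294 pm

Initial wavelength:
λ = λ' - Δλ
λ = 27.4294 - 4.2294
λ = 23.2000 pm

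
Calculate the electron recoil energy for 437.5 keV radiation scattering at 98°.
216.0171 keV

By energy conservation: K_e = E_initial - E_final

First find the scattered photon energy:
Initial wavelength: λ = hc/E = 2.8339 pm
Compton shift: Δλ = λ_C(1 - cos(98°)) = 2.7640 pm
Final wavelength: λ' = 2.8339 + 2.7640 = 5.5979 pm
Final photon energy: E' = hc/λ' = 221.4829 keV

Electron kinetic energy:
K_e = E - E' = 437.5000 - 221.4829 = 216.0171 keV

(Intermediate values are shown rounded; full precision is carried through to the final answer.)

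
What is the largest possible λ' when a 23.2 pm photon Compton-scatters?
28.0526 pm (at θ = 180°)

The Compton shift is Δλ = λ_C(1 − cos θ).

Since cos θ ranges from −1 to 1, the factor (1 − cos θ) ranges from 0 to 2; the maximum shift occurs at θ = 180° (backscattering):
Δλ_max = 2λ_C = 2 × 2.4263 pm = 4.8526 pm

Maximum scattered wavelength:
λ'_max = λ₀ + Δλ_max = 23.2 + 4.8526 = 28.0526 pm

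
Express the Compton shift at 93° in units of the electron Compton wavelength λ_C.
1.0523 λ_C

The Compton shift formula is:
Δλ = λ_C(1 - cos θ)

Dividing both sides by λ_C:
Δλ/λ_C = 1 - cos θ

For θ = 93°:
Δλ/λ_C = 1 - cos(93°)
Δλ/λ_C = 1 - -0.0523
Δλ/λ_C = 1.0523

This means the shift is 1.0523 × λ_C = 2.5533 pm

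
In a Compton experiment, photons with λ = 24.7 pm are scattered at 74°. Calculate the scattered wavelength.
26.4575 pm

Using the Compton scattering formula:
λ' = λ + Δλ = λ + λ_C(1 - cos θ)

Given:
- Initial wavelength λ = 24.7 pm
- Scattering angle θ = 74°
- Compton wavelength λ_C ≈ 2.4263 pm

Calculate the shift:
Δλ = 2.4263 × (1 - cos(74°))
Δλ = 2.4263 × 0.7244
Δλ = 1.7575 pm

Final wavelength:
λ' = 24.7 + 1.7575 = 26.4575 pm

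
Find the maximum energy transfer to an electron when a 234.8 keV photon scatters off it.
112.4436 keV

Maximum energy transfer occurs at θ = 180° (backscattering).

Initial photon: E₀ = 234.8 keV → λ₀ = 5.2804 pm

Maximum Compton shift (at 180°):
Δλ_max = 2λ_C = 2 × 2.4263 = 4.8526 pm

Final wavelength:
λ' = 5.2804 + 4.8526 = 10.1330 pm

Minimum photon energy (maximum energy to electron):
E'_min = hc/λ' = 122.3564 keV

Maximum electron kinetic energy:
K_max = E₀ - E'_min = 234.8000 - 122.3564 = 112.4436 keV

(Intermediate values are shown rounded; full precision is carried through to the final answer.)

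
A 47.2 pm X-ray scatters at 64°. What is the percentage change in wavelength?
2.8870%

Calculate the Compton shift:
Δλ = λ_C(1 - cos(64°))
Δλ = 2.4263 × (1 - cos(64°))
Δλ = 2.4263 × 0.5616
Δλ = 1.3627 pm

Percentage change:
(Δλ/λ₀) × 100 = (1.3627/47.2) × 100
= 2.8870%

(Intermediate values are shown rounded; full precision is carried through to the final answer.)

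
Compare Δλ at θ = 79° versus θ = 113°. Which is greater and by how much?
113° produces the larger shift by a factor of 1.719

Calculate both shifts using Δλ = λ_C(1 - cos θ):

For θ₁ = 79°:
Δλ₁ = 2.4263 × (1 - cos(79°))
Δλ₁ = 2.4263 × 0.8092
Δλ₁ = 1.9633 pm

For θ₂ = 113°:
Δλ₂ = 2.4263 × (1 - cos(113°))
Δλ₂ = 2.4263 × 1.3907
Δλ₂ = 3.3743 pm

The 113° angle produces the larger shift.
Ratio: 3.3743/1.9633 = 1.719

(Intermediate values are shown rounded; full precision is carried through to the final answer.)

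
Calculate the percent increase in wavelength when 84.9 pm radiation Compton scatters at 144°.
5.1699%

Calculate the Compton shift:
Δλ = λ_C(1 - cos(144°))
Δλ = 2.4263 × (1 - cos(144°))
Δλ = 2.4263 × 1.8090
Δλ = 4.3892 pm

Percentage change:
(Δλ/λ₀) × 100 = (4.3892/84.9) × 100
= 5.1699%

(Intermediate values are shown rounded; full precision is carried through to the final answer.)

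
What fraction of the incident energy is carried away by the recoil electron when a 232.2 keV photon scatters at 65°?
0.2078 (or 20.78%)

Calculate initial and final photon energies:

Initial: E₀ = 232.2 keV → λ₀ = 5.3395 pm
Compton shift: Δλ = 1.4009 pm
Final wavelength: λ' = 6.7405 pm
Final energy: E' = 183.9405 keV

Fractional energy loss:
(E₀ - E')/E₀ = (232.2000 - 183.9405)/232.2000
= 48.2595/232.2000
= 0.2078
= 20.78%

(Intermediate values are shown rounded; full precision is carried through to the final answer.)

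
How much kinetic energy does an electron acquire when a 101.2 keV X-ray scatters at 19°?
1.0803 keV

By energy conservation: K_e = E_initial - E_final

First find the scattered photon energy:
Initial wavelength: λ = hc/E = 12.2514 pm
Compton shift: Δλ = λ_C(1 - cos(19°)) = 0.1322 pm
Final wavelength: λ' = 12.2514 + 0.1322 = 12.3836 pm
Final photon energy: E' = hc/λ' = 100.1197 keV

Electron kinetic energy:
K_e = E - E' = 101.2000 - 100.1197 = 1.0803 keV

(Intermediate values are shown rounded; full precision is carried through to the final answer.)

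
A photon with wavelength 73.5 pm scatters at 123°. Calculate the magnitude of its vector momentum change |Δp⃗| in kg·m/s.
1.5462e-23 kg·m/s

Photon momentum magnitude is p = h/λ.

Initial momentum:
p₀ = h/λ = 6.6261e-34/7.3500e-11 = 9.0151e-24 kg·m/s

After scattering:
λ' = λ + Δλ = 73.5 + 3.7478 = 77.2478 pm
p' = h/λ' = 6.6261e-34/7.7248e-11 = 8.5777e-24 kg·m/s

Momentum is a vector; the scattered photon's direction makes angle θ = 123° with the incident direction. The magnitude of the vector change Δp⃗ = p⃗₀ − p⃗' is found from the law of cosines:
|Δp⃗|² = p₀² + p'² − 2p₀p'cos θ
|Δp⃗|² = (9.0151e-24)² + (8.5777e-24)² − 2·9.0151e-24·8.5777e-24·cos(123°)
|Δp⃗| = 1.5462e-23 kg·m/s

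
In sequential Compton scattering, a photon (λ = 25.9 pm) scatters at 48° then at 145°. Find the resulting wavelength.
31.1166 pm

Apply Compton shift twice:

First scattering at θ₁ = 48°:
Δλ₁ = λ_C(1 - cos(48°))
Δλ₁ = 2.4263 × 0.3309
Δλ₁ = 0.8028 pm

After first scattering:
λ₁ = 25.9 + 0.8028 = 26.7028 pm

Second scattering at θ₂ = 145°:
Δλ₂ = λ_C(1 - cos(145°))
Δλ₂ = 2.4263 × 1.8192
Δλ₂ = 4.4138 pm

Final wavelength:
λ₂ = 26.7028 + 4.4138 = 31.1166 pm

Total shift: Δλ_total = 0.8028 + 4.4138 = 5.2166 pm

(Intermediate values are shown rounded; full precision is carried through to the final answer.)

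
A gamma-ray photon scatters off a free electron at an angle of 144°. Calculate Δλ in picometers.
4.3892 pm

Using the Compton scattering formula:
Δλ = λ_C(1 - cos θ)

where λ_C = h/(m_e·c) ≈ 2.4263 pm is the Compton wavelength of an electron.

For θ = 144°:
cos(144°) = -0.8090
1 - cos(144°) = 1.8090

Δλ = 2.4263 × 1.8090
Δλ = 4.3892 pm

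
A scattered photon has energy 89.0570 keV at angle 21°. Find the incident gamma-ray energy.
90.1000 keV

Convert final energy to wavelength (hc ≈ 1239.842 keV·pm):
λ' = hc/E' = 1239.842 / 89.0570 = 13.9219 pm

Calculate the Compton shift:
Δλ = λ_C(1 - cos(21°))
Δλ = 2.4263 × (1 - cos(21°))
Δλ = 0.1612 pm

Initial wavelength:
λ = λ' - Δλ = 13.9219 - 0.1612 = 13.7607 pm

Initial energy:
E = hc/λ = 1239.842 / 13.7607 = 90.1000 keV

(Intermediate values are shown rounded; full precision is carried through to the final answer.)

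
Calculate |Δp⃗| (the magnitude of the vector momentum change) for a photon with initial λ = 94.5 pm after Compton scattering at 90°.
9.7927e-24 kg·m/s

Photon momentum magnitude is p = h/λ.

Initial momentum:
p₀ = h/λ = 6.6261e-34/9.4500e-11 = 7.0117e-24 kg·m/s

After scattering:
λ' = λ + Δλ = 94.5 + 2.4263 = 96.9263 pm
p' = h/λ' = 6.6261e-34/9.6926e-11 = 6.8362e-24 kg·m/s

Momentum is a vector; the scattered photon's direction makes angle θ = 90° with the incident direction. The magnitude of the vector change Δp⃗ = p⃗₀ − p⃗' is found from the law of cosines:
|Δp⃗|² = p₀² + p'² − 2p₀p'cos θ
|Δp⃗|² = (7.0117e-24)² + (6.8362e-24)² − 2·7.0117e-24·6.8362e-24·cos(90°)
|Δp⃗| = 9.7927e-24 kg·m/s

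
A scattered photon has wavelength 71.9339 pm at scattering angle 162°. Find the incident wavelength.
67.2000 pm

From λ' = λ + Δλ, we have λ = λ' - Δλ

First calculate the Compton shift:
Δλ = λ_C(1 - cos θ)
Δλ = 2.4263 × (1 - cos(162°))
Δλ = 2.4263 × 1.9511
Δλ = 4.7339 pm

Initial wavelength:
λ = λ' - Δλ
λ = 71.9339 - 4.7339
λ = 67.2000 pm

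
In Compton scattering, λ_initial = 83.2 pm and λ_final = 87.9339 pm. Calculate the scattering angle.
162.00°

First find the wavelength shift:
Δλ = λ' - λ = 87.9339 - 83.2 = 4.7339 pm

Using Δλ = λ_C(1 - cos θ), with λ_C = h/(m_e·c) ≈ 2.42631024 pm:
cos θ = 1 - Δλ/λ_C
cos θ = 1 - 4.7339/2.42631024
cos θ = -0.951070

θ = arccos(-0.951070)
θ = 162.00°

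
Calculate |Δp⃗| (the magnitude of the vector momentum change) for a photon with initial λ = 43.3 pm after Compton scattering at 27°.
7.1236e-24 kg·m/s

Photon momentum magnitude is p = h/λ.

Initial momentum:
p₀ = h/λ = 6.6261e-34/4.3300e-11 = 1.5303e-23 kg·m/s

After scattering:
λ' = λ + Δλ = 43.3 + 0.2645 = 43.5645 pm
p' = h/λ' = 6.6261e-34/4.3564e-11 = 1.5210e-23 kg·m/s

Momentum is a vector; the scattered photon's direction makes angle θ = 27° with the incident direction. The magnitude of the vector change Δp⃗ = p⃗₀ − p⃗' is found from the law of cosines:
|Δp⃗|² = p₀² + p'² − 2p₀p'cos θ
|Δp⃗|² = (1.5303e-23)² + (1.5210e-23)² − 2·1.5303e-23·1.5210e-23·cos(27°)
|Δp⃗| = 7.1236e-24 kg·m/s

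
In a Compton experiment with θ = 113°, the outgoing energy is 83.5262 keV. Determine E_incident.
108.0999 keV

Convert final energy to wavelength (hc ≈ 1239.842 keV·pm):
λ' = hc/E' = 1239.842 / 83.5262 = 14.8437 pm

Calculate the Compton shift:
Δλ = λ_C(1 - cos(113°))
Δλ = 2.4263 × (1 - cos(113°))
Δλ = 3.3743 pm

Initial wavelength:
λ = λ' - Δλ = 14.8437 - 3.3743 = 11.4694 pm

Initial energy:
E = hc/λ = 1239.842 / 11.4694 = 108.0999 keV

(Intermediate values are shown rounded; full precision is carried through to the final answer.)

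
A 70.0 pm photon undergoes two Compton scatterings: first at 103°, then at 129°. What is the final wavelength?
76.9253 pm

Apply Compton shift twice:

First scattering at θ₁ = 103°:
Δλ₁ = λ_C(1 - cos(103°))
Δλ₁ = 2.4263 × 1.2250
Δλ₁ = 2.9721 pm

After first scattering:
λ₁ = 70.0 + 2.9721 = 72.9721 pm

Second scattering at θ₂ = 129°:
Δλ₂ = λ_C(1 - cos(129°))
Δλ₂ = 2.4263 × 1.6293
Δλ₂ = 3.9532 pm

Final wavelength:
λ₂ = 72.9721 + 3.9532 = 76.9253 pm

Total shift: Δλ_total = 2.9721 + 3.9532 = 6.9253 pm

(Intermediate values are shown rounded; full precision is carried through to the final answer.)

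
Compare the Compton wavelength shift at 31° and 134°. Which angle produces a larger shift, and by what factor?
134° produces the larger shift by a factor of 11.865

Calculate both shifts using Δλ = λ_C(1 - cos θ):

For θ₁ = 31°:
Δλ₁ = 2.4263 × (1 - cos(31°))
Δλ₁ = 2.4263 × 0.1428
Δλ₁ = 0.3466 pm

For θ₂ = 134°:
Δλ₂ = 2.4263 × (1 - cos(134°))
Δλ₂ = 2.4263 × 1.6947
Δλ₂ = 4.1118 pm

The 134° angle produces the larger shift.
Ratio: 4.1118/0.3466 = 11.865

(Intermediate values are shown rounded; full precision is carried through to the final answer.)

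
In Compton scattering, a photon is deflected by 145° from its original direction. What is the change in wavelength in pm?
4.4138 pm

Using the Compton scattering formula:
Δλ = λ_C(1 - cos θ)

where λ_C = h/(m_e·c) ≈ 2.4263 pm is the Compton wavelength of an electron.

For θ = 145°:
cos(145°) = -0.8192
1 - cos(145°) = 1.8192

Δλ = 2.4263 × 1.8192
Δλ = 4.4138 pm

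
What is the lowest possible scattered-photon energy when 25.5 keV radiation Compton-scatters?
23.1859 keV (at θ = 180°)

The scattered photon has minimum energy when its wavelength is maximum, i.e., when the Compton shift Δλ = λ_C(1 − cos θ) is maximum. This occurs at θ = 180° (backscattering), giving Δλ_max = 2λ_C = 4.8526 pm.

Initial wavelength: λ₀ = hc/E₀ = 48.6213 pm
Maximum final wavelength: λ'_max = λ₀ + 2λ_C = 48.6213 + 4.8526 = 53.4739 pm
Minimum final energy: E'_min = hc/λ'_max = 23.1859 keV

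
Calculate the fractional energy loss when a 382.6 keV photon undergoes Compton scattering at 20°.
0.0432 (or 4.32%)

Calculate initial and final photon energies:

Initial: E₀ = 382.6 keV → λ₀ = 3.2406 pm
Compton shift: Δλ = 0.1463 pm
Final wavelength: λ' = 3.3869 pm
Final energy: E' = 366.0705 keV

Fractional energy loss:
(E₀ - E')/E₀ = (382.6000 - 366.0705)/382.6000
= 16.5295/382.6000
= 0.0432
= 4.32%

(Intermediate values are shown rounded; full precision is carried through to the final answer.)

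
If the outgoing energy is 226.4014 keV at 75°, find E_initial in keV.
337.1000 keV

Convert final energy to wavelength (hc ≈ 1239.842 keV·pm):
λ' = hc/E' = 1239.842 / 226.4014 = 5.4763 pm

Calculate the Compton shift:
Δλ = λ_C(1 - cos(75°))
Δλ = 2.4263 × (1 - cos(75°))
Δλ = 1.7983 pm

Initial wavelength:
λ = λ' - Δλ = 5.4763 - 1.7983 = 3.6780 pm

Initial energy:
E = hc/λ = 1239.842 / 3.6780 = 337.1000 keV

(Intermediate values are shown rounded; full precision is carried through to the final answer.)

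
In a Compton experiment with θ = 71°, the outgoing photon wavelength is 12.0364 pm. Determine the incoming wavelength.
10.4000 pm

From λ' = λ + Δλ, we have λ = λ' - Δλ

First calculate the Compton shift:
Δλ = λ_C(1 - cos θ)
Δλ = 2.4263 × (1 - cos(71°))
Δλ = 2.4263 × 0.6744
Δλ = 1.6364 pm

Initial wavelength:
λ = λ' - Δλ
λ = 12.0364 - 1.6364
λ = 10.4000 pm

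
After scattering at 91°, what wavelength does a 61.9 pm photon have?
64.3687 pm

Using the Compton scattering formula:
λ' = λ + Δλ = λ + λ_C(1 - cos θ)

Given:
- Initial wavelength λ = 61.9 pm
- Scattering angle θ = 91°
- Compton wavelength λ_C ≈ 2.4263 pm

Calculate the shift:
Δλ = 2.4263 × (1 - cos(91°))
Δλ = 2.4263 × 1.0175
Δλ = 2.4687 pm

Final wavelength:
λ' = 61.9 + 2.4687 = 64.3687 pm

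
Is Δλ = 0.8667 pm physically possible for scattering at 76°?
No, inconsistent

Calculate the expected shift for θ = 76°:

Δλ_expected = λ_C(1 - cos(76°))
Δλ_expected = 2.4263 × (1 - cos(76°))
Δλ_expected = 2.4263 × 0.7581
Δλ_expected = 1.8393 pm

Given shift: 0.8667 pm
Expected shift: 1.8393 pm
Difference: 0.9726 pm

The values do not match. The given shift corresponds to θ ≈ 50.0°, not 76°.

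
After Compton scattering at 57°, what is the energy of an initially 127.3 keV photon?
114.3304 keV

First convert energy to wavelength:
λ = hc/E, with hc ≈ 1239.842 keV·pm (i.e. 1239.842 eV·nm)

For E = 127.3 keV = 127300 eV:
λ = 1239.842 keV·pm / 127.3 keV
λ = 9.7395 pm

Calculate the Compton shift:
Δλ = λ_C(1 - cos(57°)) = 2.4263 × 0.4554
Δλ = 1.1048 pm

Final wavelength:
λ' = 9.7395 + 1.1048 = 10.8444 pm

Final energy:
E' = hc/λ' = 1239.842 / 10.8444 = 114.3304 keV

(Intermediate values are shown rounded; full precision is carried through to the final answer.)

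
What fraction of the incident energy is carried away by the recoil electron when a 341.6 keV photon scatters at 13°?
0.0168 (or 1.68%)

Calculate initial and final photon energies:

Initial: E₀ = 341.6 keV → λ₀ = 3.6295 pm
Compton shift: Δλ = 0.0622 pm
Final wavelength: λ' = 3.6917 pm
Final energy: E' = 335.8458 keV

Fractional energy loss:
(E₀ - E')/E₀ = (341.6000 - 335.8458)/341.6000
= 5.7542/341.6000
= 0.0168
= 1.68%

(Intermediate values are shown rounded; full precision is carried through to the final answer.)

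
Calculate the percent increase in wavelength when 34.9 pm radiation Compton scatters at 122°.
10.6363%

Calculate the Compton shift:
Δλ = λ_C(1 - cos(122°))
Δλ = 2.4263 × (1 - cos(122°))
Δλ = 2.4263 × 1.5299
Δλ = 3.7121 pm

Percentage change:
(Δλ/λ₀) × 100 = (3.7121/34.9) × 100
= 10.6363%

(Intermediate values are shown rounded; full precision is carried through to the final answer.)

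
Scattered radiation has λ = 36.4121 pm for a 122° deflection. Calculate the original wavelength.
32.7000 pm

From λ' = λ + Δλ, we have λ = λ' - Δλ

First calculate the Compton shift:
Δλ = λ_C(1 - cos θ)
Δλ = 2.4263 × (1 - cos(122°))
Δλ = 2.4263 × 1.5299
Δλ = 3.7121 pm

Initial wavelength:
λ = λ' - Δλ
λ = 36.4121 - 3.7121
λ = 32.7000 pm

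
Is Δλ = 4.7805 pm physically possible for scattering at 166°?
Yes, consistent

Calculate the expected shift for θ = 166°:

Δλ_expected = λ_C(1 - cos(166°))
Δλ_expected = 2.4263 × (1 - cos(166°))
Δλ_expected = 2.4263 × 1.9703
Δλ_expected = 4.7805 pm

Given shift: 4.7805 pm
Expected shift: 4.7805 pm
Difference: 0.0000 pm

The values match. This is consistent with Compton scattering at the stated angle.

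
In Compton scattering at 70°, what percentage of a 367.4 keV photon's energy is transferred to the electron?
0.3211 (or 32.11%)

Calculate initial and final photon energies:

Initial: E₀ = 367.4 keV → λ₀ = 3.3746 pm
Compton shift: Δλ = 1.5965 pm
Final wavelength: λ' = 4.9711 pm
Final energy: E' = 249.4099 keV

Fractional energy loss:
(E₀ - E')/E₀ = (367.4000 - 249.4099)/367.4000
= 117.9901/367.4000
= 0.3211
= 32.11%

(Intermediate values are shown rounded; full precision is carried through to the final answer.)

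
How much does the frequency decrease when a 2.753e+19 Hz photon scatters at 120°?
6.896e+18 Hz (decrease)

Convert frequency to wavelength (c = 299792458 m/s):
λ₀ = c/f₀ = 299792458/2.753e+19 = 1.0889664e-11 m = 10.8897 pm

Calculate Compton shift:
Δλ = λ_C(1 - cos(120°)) = 3.6395 pm

Final wavelength:
λ' = λ₀ + Δλ = 10.8897 + 3.6395 = 14.5291 pm

Final frequency:
f' = c/λ' = 299792458/1.4529130e-11 = 2.0633890e+19 Hz

Frequency shift (decrease):
Δf = f₀ - f' = 2.753e+19 - 2.0633890e+19 = 6.896e+18 Hz

(Intermediate values are shown rounded; full precision is carried through to the final answer.)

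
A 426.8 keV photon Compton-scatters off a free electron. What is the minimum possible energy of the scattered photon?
159.8230 keV (at θ = 180°)

The scattered photon has minimum energy when its wavelength is maximum, i.e., when the Compton shift Δλ = λ_C(1 − cos θ) is maximum. This occurs at θ = 180° (backscattering), giving Δλ_max = 2λ_C = 4.8526 pm.

Initial wavelength: λ₀ = hc/E₀ = 2.9050 pm
Maximum final wavelength: λ'_max = λ₀ + 2λ_C = 2.9050 + 4.8526 = 7.7576 pm
Minimum final energy: E'_min = hc/λ'_max = 159.8230 keV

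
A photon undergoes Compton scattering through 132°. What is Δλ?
4.0498 pm

Using the Compton scattering formula:
Δλ = λ_C(1 - cos θ)

where λ_C = h/(m_e·c) ≈ 2.4263 pm is the Compton wavelength of an electron.

For θ = 132°:
cos(132°) = -0.6691
1 - cos(132°) = 1.6691

Δλ = 2.4263 × 1.6691
Δλ = 4.0498 pm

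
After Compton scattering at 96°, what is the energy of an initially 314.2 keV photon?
187.1189 keV

First convert energy to wavelength:
λ = hc/E, with hc ≈ 1239.842 keV·pm (i.e. 1239.842 eV·nm)

For E = 314.2 keV = 314200 eV:
λ = 1239.842 keV·pm / 314.2 keV
λ = 3.9460 pm

Calculate the Compton shift:
Δλ = λ_C(1 - cos(96°)) = 2.4263 × 1.1045
Δλ = 2.6799 pm

Final wavelength:
λ' = 3.9460 + 2.6799 = 6.6260 pm

Final energy:
E' = hc/λ' = 1239.842 / 6.6260 = 187.1189 keV

(Intermediate values are shown rounded; full precision is carried through to the final answer.)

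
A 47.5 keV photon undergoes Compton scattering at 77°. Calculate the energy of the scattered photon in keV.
44.3078 keV

First convert energy to wavelength:
λ = hc/E, with hc ≈ 1239.842 keV·pm (i.e. 1239.842 eV·nm)

For E = 47.5 keV = 47500 eV:
λ = 1239.842 keV·pm / 47.5 keV
λ = 26.1019 pm

Calculate the Compton shift:
Δλ = λ_C(1 - cos(77°)) = 2.4263 × 0.7750
Δλ = 1.8805 pm

Final wavelength:
λ' = 26.1019 + 1.8805 = 27.9824 pm

Final energy:
E' = hc/λ' = 1239.842 / 27.9824 = 44.3078 keV

(Intermediate values are shown rounded; full precision is carried through to the final answer.)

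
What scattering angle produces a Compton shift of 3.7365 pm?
122.68°

From the Compton formula Δλ = λ_C(1 - cos θ), we can solve for θ:

cos θ = 1 - Δλ/λ_C

Given:
- Δλ = 3.7365 pm
- λ_C = h/(m_e·c) ≈ 2.42631024 pm

cos θ = 1 - 3.7365/2.42631024
cos θ = 1 - 1.539993
cos θ = -0.539993

θ = arccos(-0.539993)
θ = 122.68°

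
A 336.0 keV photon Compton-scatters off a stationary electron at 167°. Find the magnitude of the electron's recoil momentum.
2.5630e-22 kg·m/s

The electron is initially at rest, so by conservation of momentum:
p⃗_e = p⃗₀ − p⃗'  (incident photon momentum minus scattered photon momentum)

Photon momentum magnitudes (p = h/λ = E/c):
λ₀ = hc/E₀ = 3.6900 pm → p₀ = h/λ₀ = 1.7957e-22 kg·m/s
Δλ = λ_C(1 − cos 167°) = 4.7904 pm
λ' = 8.4804 pm → p' = h/λ' = 7.8134e-23 kg·m/s

The scattered photon makes angle θ = 167° with the incident direction, so by the law of cosines:
|p⃗_e|² = p₀² + p'² − 2p₀p'cos θ
|p⃗_e|² = (1.7957e-22)² + (7.8134e-23)² − 2·1.7957e-22·7.8134e-23·cos(167°)
|p⃗_e| = 2.5630e-22 kg·m/s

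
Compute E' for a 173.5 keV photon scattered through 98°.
125.1096 keV

First convert energy to wavelength:
λ = hc/E, with hc ≈ 1239.842 keV·pm (i.e. 1239.842 eV·nm)

For E = 173.5 keV = 173500 eV:
λ = 1239.842 keV·pm / 173.5 keV
λ = 7.1461 pm

Calculate the Compton shift:
Δλ = λ_C(1 - cos(98°)) = 2.4263 × 1.1392
Δλ = 2.7640 pm

Final wavelength:
λ' = 7.1461 + 2.7640 = 9.9101 pm

Final energy:
E' = hc/λ' = 1239.842 / 9.9101 = 125.1096 keV

(Intermediate values are shown rounded; full precision is carried through to the final answer.)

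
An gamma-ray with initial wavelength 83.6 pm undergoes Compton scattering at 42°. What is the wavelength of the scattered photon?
84.2232 pm

Using the Compton scattering formula:
λ' = λ + Δλ = λ + λ_C(1 - cos θ)

Given:
- Initial wavelength λ = 83.6 pm
- Scattering angle θ = 42°
- Compton wavelength λ_C ≈ 2.4263 pm

Calculate the shift:
Δλ = 2.4263 × (1 - cos(42°))
Δλ = 2.4263 × 0.2569
Δλ = 0.6232 pm

Final wavelength:
λ' = 83.6 + 0.6232 = 84.2232 pm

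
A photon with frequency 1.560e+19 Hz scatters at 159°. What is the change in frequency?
3.061e+18 Hz (decrease)

Convert frequency to wavelength (c = 299792458 m/s):
λ₀ = c/f₀ = 299792458/1.560e+19 = 1.9217465e-11 m = 19.2175 pm

Calculate Compton shift:
Δλ = λ_C(1 - cos(159°)) = 4.6915 pm

Final wavelength:
λ' = λ₀ + Δλ = 19.2175 + 4.6915 = 23.9089 pm

Final frequency:
f' = c/λ' = 299792458/2.3908931e-11 = 1.2538932e+19 Hz

Frequency shift (decrease):
Δf = f₀ - f' = 1.560e+19 - 1.2538932e+19 = 3.061e+18 Hz

(Intermediate values are shown rounded; full precision is carried through to the final answer.)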